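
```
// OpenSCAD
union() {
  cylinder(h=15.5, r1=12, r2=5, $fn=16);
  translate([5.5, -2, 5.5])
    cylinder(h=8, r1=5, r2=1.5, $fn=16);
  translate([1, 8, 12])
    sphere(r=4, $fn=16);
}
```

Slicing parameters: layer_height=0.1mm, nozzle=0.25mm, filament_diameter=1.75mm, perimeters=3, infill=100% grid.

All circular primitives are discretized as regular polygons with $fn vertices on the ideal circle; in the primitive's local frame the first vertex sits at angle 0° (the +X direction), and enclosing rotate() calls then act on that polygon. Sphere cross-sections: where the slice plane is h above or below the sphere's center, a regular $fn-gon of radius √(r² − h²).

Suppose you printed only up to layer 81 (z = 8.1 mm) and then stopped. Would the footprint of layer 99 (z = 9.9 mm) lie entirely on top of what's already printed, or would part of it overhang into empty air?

Compare the two slices. At z = 8.1: the cone: at t=0.523 of its height the radius interpolates to r₁+(r₂−r₁)t = 8.342, giving a regular 16-gon of that circumradius (area = (16/2)·8.342²·sin(360°/16) = 213.04 mm²); the cone at (5.5, -2) (r1=5→r2=1.5) has section circumradius 3.863 here — a regular 16-gon (area = (16/2)·3.863²·sin(360°/16) = 45.67 mm²); the r=4 sphere at (1, 8) slices to a regular 16-gon of circumradius 0.889 (√(r²−h²) with h=3.9 from center) (area = (16/2)·0.889²·sin(360°/16) = 2.42 mm²); Merging all regions: the regions partially overlap — summed areas 261.13 mm² minus the doubly-counted overlap 39.84 mm² gives 221.29 mm² — area = 221.29 mm². At z = 9.9: the cone: at t=0.639 of its height the radius interpolates to r₁+(r₂−r₁)t = 7.529, giving a regular 16-gon of that circumradius (area = (16/2)·7.529²·sin(360°/16) = 173.54 mm²); the cone at (5.5, -2) (r1=5→r2=1.5) has section circumradius 3.075 here — a regular 16-gon (area = (16/2)·3.075²·sin(360°/16) = 28.95 mm²); the r=4 sphere at (1, 8) contributes a regular 16-gon of circumradius √(4²−2.1²) = 3.404 (area = (16/2)·3.404²·sin(360°/16) = 35.48 mm²); Combining (union): the regions partially overlap — summed areas 237.97 mm² minus the doubly-counted overlap 34.67 mm² gives 203.31 mm² — area = 203.31 mm². Checking containment: at z = 9.9 the cross-section extends beyond the z = 8.1 cross-section by about 17.19 mm².

part overhangs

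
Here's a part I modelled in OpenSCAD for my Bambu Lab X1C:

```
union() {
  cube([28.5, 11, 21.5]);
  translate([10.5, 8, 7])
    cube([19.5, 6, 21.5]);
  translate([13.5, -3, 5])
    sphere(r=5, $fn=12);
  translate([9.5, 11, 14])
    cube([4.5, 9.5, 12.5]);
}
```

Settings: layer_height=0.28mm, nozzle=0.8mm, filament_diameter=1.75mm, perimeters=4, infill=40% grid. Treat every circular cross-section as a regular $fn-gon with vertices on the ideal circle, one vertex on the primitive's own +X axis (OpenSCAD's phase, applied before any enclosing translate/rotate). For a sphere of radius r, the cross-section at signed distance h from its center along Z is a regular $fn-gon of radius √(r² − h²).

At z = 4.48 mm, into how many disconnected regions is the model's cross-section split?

At z = 4.48 mm: the cube is present — its section is the full 28.5×11 rectangle; the cube at (10.5, 8) does not reach this height (z outside [7, 28.5]); the r=5 sphere at (13.5, -3) contributes a regular 12-gon of circumradius √(5²−0.52²) = 4.973; the cube at (9.5, 11) is not intersected at this z (z outside [14, 26.5]); Combining (union): the regions partially overlap (shared area 9.86 mm²), so overlapping operands fuse into one piece — 1 connected region. The result has 1 disconnected region.

1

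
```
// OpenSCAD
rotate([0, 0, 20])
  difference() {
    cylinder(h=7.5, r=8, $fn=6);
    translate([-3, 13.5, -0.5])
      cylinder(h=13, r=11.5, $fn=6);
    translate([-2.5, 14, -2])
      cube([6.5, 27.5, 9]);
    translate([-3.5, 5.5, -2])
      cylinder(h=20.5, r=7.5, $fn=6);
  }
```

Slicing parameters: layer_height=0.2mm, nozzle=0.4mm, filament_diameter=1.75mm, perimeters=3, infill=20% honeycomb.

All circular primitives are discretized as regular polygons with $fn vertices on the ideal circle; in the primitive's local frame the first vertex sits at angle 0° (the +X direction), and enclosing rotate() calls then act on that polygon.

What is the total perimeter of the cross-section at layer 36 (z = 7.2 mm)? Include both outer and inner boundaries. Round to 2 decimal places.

48.74 mm

At z = 7.2 mm: the cylinder: section is a regular 6-gon, circumradius r=8 (perimeter = 2·6·8.000·sin(180°/6) = 48.00 mm); the cylinder at (-3, 13.5): section is a regular 6-gon, circumradius r=11.5 (perimeter = 2·6·11.500·sin(180°/6) = 69.00 mm); the cube at (-2.5, 14) does not reach this height (z outside [-2, 7]); the r=7.5 cylinder at (-3.5, 5.5) contributes a regular 6-gon of circumradius 7.5 (perimeter = 2·6·7.500·sin(180°/6) = 45.00 mm); After the difference (first − rest): starting from the r=8 cylinder, the r=11.5 cylinder at (-3, 13.5) partially overlaps it — only the 29.28 mm² overlap (of its 343.60 mm²) is removed, clipping the outline; the r=7.5 cylinder at (-3.5, 5.5) partially overlaps it — only the 39.51 mm² overlap (of its 146.14 mm²) is removed, clipping the outline — boundary = 48.74 mm; (whole slice rotated 20° about Z — lengths, areas and connectivity unchanged). Overall, the cross-section is a single solid region. Total boundary length (outer) = 48.74 mm.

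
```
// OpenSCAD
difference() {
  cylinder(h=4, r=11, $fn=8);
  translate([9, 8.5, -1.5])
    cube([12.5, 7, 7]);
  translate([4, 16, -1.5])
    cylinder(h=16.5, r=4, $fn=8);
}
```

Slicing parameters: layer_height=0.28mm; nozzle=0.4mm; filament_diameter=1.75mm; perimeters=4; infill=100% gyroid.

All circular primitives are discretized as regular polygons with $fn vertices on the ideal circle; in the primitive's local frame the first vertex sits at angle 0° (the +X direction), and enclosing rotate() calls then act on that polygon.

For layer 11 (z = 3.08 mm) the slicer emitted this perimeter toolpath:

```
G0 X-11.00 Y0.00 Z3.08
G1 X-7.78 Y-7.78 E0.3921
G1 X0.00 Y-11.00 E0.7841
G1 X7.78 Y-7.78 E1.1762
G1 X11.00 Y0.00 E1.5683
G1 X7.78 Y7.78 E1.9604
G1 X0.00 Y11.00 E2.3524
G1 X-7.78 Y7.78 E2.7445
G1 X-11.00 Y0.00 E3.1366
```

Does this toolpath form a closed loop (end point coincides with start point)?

Start point (G0): (-11.00, 0.00). End point (last G1): the path returns to the start — closed.

yes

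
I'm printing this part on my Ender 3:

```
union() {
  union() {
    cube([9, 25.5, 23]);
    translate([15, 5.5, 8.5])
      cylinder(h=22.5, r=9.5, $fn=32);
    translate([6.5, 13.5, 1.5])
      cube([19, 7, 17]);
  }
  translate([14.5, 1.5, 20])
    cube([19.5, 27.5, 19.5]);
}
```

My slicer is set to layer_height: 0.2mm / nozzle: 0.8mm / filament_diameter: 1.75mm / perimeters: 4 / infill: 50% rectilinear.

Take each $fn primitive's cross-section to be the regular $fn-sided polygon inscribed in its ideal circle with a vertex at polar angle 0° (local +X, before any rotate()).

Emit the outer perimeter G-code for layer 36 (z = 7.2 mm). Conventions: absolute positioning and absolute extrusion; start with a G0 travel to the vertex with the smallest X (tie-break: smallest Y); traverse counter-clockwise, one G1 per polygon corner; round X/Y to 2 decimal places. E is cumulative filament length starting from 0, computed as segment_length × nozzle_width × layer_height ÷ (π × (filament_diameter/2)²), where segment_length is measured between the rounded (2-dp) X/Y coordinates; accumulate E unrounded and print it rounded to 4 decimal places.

G0 X0.00 Y0.00 Z7.20
G1 X9.00 Y0.00 E0.5987
G1 X9.00 Y13.50 E1.4967
G1 X25.50 Y13.50 E2.5943
G1 X25.50 Y20.50 E3.0599
G1 X9.00 Y20.50 E4.1575
G1 X9.00 Y25.50 E4.4901
G1 X0.00 Y25.50 E5.0888
G1 X0.00 Y0.00 E6.7851

At z = 7.2 mm: the cube (footprint 9×25.5) is included at this height; the cylinder at (15, 5.5) does not reach this height (z outside [8.5, 31]); the cube at (6.5, 13.5) (footprint 19×7) is included at this height; Combining (union): the regions partially overlap (shared area 17.50 mm²), so overlapping operands fuse into one piece — 1 connected region; the cube at (14.5, 1.5) does not reach this height (z outside [20, 39.5]); Merging all regions: only the result so far is present, so the union is just that shape — 1 connected region. The outline is a single polygon with 8 vertices. Extrusion per mm of travel: 0.8 × 0.2 / (π × 0.875²) = 0.066520. Accumulating E over each segment gives final E = 6.7851.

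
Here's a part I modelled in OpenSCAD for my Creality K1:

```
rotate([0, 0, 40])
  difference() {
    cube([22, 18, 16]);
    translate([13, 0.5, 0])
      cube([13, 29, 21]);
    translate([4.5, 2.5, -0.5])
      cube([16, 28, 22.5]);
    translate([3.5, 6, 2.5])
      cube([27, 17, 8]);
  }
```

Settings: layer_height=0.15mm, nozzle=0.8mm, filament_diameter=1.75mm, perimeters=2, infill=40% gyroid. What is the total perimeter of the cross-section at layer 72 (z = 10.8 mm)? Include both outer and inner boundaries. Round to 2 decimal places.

At z = 10.8 mm: the cube (footprint 22×18) is included at this height (perimeter 80.00 mm); the cube at (13, 0.5) is present — its section is the full 13×29 rectangle (perimeter 84.00 mm); the cube at (4.5, 2.5) is present — its section is the full 16×28 rectangle (perimeter 88.00 mm); the cube at (3.5, 6) is not intersected at this z (z outside [2.5, 10.5]); After the difference (first − rest): starting from the 22×18 cube, the 13×29 cube at (13, 0.5) partially overlaps it — only the 157.50 mm² overlap (of its 377.00 mm²) is removed, clipping the outline; the 16×28 cube at (4.5, 2.5) partially overlaps it — only the 131.75 mm² overlap (of its 448.00 mm²) is removed, clipping the outline — boundary = 80.00 mm; (rotated 40° about Z; rotation is an isometry so areas/perimeters/island counts are preserved). Overall, the cross-section is a single solid region. Total boundary length (outer) = 80.00 mm.

80.00 mm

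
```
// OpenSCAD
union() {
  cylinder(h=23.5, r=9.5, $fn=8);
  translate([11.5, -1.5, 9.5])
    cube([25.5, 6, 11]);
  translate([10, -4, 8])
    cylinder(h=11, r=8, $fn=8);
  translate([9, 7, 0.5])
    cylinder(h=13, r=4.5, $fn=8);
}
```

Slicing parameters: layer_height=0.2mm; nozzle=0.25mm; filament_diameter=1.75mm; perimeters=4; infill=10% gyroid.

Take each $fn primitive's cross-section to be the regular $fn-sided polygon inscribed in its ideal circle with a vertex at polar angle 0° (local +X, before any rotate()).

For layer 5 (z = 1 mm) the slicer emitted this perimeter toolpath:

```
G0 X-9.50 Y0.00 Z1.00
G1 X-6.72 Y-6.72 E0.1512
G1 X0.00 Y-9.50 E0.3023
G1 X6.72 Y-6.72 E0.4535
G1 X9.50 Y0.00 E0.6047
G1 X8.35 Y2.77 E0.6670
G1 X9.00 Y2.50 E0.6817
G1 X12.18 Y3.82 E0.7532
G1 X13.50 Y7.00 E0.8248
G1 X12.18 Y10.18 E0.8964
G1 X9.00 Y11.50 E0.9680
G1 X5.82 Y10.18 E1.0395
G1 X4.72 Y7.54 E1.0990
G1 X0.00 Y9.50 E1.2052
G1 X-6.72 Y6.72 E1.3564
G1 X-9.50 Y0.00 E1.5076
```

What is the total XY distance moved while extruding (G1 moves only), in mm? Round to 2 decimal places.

Sum the Euclidean lengths of each G1 segment: total = 72.52 mm.

72.52 mm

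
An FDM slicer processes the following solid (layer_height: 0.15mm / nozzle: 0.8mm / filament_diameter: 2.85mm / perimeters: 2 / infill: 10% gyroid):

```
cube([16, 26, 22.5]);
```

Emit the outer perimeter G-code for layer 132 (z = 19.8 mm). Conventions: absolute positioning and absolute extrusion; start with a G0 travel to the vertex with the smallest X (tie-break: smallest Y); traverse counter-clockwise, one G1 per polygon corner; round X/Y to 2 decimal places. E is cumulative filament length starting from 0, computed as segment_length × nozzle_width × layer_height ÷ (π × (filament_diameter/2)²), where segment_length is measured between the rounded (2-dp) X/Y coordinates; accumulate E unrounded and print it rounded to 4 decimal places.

G0 X0.00 Y0.00 Z19.80
G1 X16.00 Y0.00 E0.3010
G1 X16.00 Y26.00 E0.7900
G1 X0.00 Y26.00 E1.0910
G1 X0.00 Y0.00 E1.5801

At z = 19.8 mm: the cube is present — its section is the full 16×26 rectangle. The outline is a single polygon with 4 vertices. Extrusion per mm of travel: 0.8 × 0.15 / (π × 1.425²) = 0.018811. Accumulating E over each segment gives final E = 1.5801.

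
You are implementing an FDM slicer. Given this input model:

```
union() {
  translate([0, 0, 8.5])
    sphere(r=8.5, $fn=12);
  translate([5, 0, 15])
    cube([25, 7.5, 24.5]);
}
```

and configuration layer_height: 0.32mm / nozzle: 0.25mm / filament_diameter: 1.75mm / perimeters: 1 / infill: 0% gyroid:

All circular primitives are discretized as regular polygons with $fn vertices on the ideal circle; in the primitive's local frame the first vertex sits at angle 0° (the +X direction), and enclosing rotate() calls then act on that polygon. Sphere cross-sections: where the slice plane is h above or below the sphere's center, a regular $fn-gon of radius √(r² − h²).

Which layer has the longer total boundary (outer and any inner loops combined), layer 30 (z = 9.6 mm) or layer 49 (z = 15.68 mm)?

Layer 30 (z = 9.6): the r=8.5 sphere slices to a regular 12-gon of circumradius 8.429 (√(r²−h²) with h=1.1 from center) (perimeter = 2·12·8.429·sin(180°/12) = 52.36 mm); the cube at (5, 0) is absent (z outside [15, 39.5]); Taking the union: only the r=8.5 sphere is present, so the union is just that shape — boundary = 52.36 mm. So its perimeter = 52.36 mm. Layer 49 (z = 15.68): the sphere: section is a regular 12-gon, circumradius = √(r²−h²) = √(8.5²−7.18²) = 4.549 (perimeter = 2·12·4.549·sin(180°/12) = 28.26 mm); the cube at (5, 0) (footprint 25×7.5) is included at this height (perimeter 65.00 mm); Merging all regions: the 2 present regions are separate (no shared area or edge), so areas and boundary lengths simply add and each stays a separate island — boundary = 93.26 mm. So its perimeter = 93.26 mm. Layer 49 is larger (93.26 vs 52.36 mm).

layer 49 (z = 15.68 mm)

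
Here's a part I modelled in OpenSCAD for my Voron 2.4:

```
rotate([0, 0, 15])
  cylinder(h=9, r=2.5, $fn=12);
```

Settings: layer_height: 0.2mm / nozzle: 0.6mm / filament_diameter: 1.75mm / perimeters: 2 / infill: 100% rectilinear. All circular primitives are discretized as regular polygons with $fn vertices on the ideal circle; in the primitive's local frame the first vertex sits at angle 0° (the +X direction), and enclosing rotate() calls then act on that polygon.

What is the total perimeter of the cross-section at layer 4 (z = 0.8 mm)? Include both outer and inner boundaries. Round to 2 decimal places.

15.53 mm

At z = 0.8 mm: the cylinder: section is a regular 12-gon, circumradius r=2.5 (perimeter = 2·12·2.500·sin(180°/12) = 15.53 mm); (whole slice rotated 15° about Z — lengths, areas and connectivity unchanged). Overall, the cross-section is a single solid region. Total boundary length (outer) = 15.53 mm.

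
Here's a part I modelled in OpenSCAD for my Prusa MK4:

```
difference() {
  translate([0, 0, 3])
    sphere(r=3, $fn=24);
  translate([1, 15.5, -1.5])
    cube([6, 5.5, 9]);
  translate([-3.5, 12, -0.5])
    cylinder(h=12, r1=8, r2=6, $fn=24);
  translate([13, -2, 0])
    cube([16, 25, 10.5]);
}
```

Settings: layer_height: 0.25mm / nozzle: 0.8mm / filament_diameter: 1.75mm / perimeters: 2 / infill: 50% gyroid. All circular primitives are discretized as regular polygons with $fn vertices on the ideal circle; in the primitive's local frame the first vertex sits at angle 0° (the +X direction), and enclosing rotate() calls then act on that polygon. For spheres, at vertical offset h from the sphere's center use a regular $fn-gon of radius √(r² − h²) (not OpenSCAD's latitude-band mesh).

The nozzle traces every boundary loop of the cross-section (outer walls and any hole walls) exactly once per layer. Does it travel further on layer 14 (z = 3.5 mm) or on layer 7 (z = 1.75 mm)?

Layer 14 (z = 3.5): the r=3 sphere slices to a regular 24-gon of circumradius 2.958 (√(r²−h²) with h=0.5 from center) (perimeter = 2·24·2.958·sin(180°/24) = 18.53 mm); the cube at (1, 15.5) (footprint 6×5.5) is included at this height (perimeter 23.00 mm); the cone at (-3.5, 12) contributes a regular 24-gon of circumradius 7.333 (interpolated between r1=8 and r2=6 at t=0.333) (perimeter = 2·24·7.333·sin(180°/24) = 45.95 mm); the cube at (13, -2) (footprint 16×25) is included at this height (perimeter 82.00 mm); Subtracting the remaining from the first: starting from the r=3 sphere, the 6×5.5 cube at (1, 15.5) misses the remaining region (no effect); the cone at (-3.5, 12) misses the remaining region (no effect); the 16×25 cube at (13, -2) misses the remaining region (no effect) — boundary = 18.53 mm. So its perimeter = 18.53 mm. Layer 7 (z = 1.75): the r=3 sphere contributes a regular 24-gon of circumradius √(3²−1.25²) = 2.727 (perimeter = 2·24·2.727·sin(180°/24) = 17.09 mm); the cube at (1, 15.5) is present — its section is the full 6×5.5 rectangle (perimeter 23.00 mm); the cone at (-3.5, 12): at t=0.188 of its height the radius interpolates to r₁+(r₂−r₁)t = 7.625, giving a regular 24-gon of that circumradius (perimeter = 2·24·7.625·sin(180°/24) = 47.77 mm); the cube at (13, -2) is present — its section is the full 16×25 rectangle (perimeter 82.00 mm); Taking the first minus the rest: starting from the r=3 sphere, the 6×5.5 cube at (1, 15.5) misses the remaining region (no effect); the cone at (-3.5, 12) misses the remaining region (no effect); the 16×25 cube at (13, -2) misses the remaining region (no effect) — boundary = 17.09 mm. So its perimeter = 17.09 mm. Layer 14 is larger (18.53 vs 17.09 mm).

layer 14 (z = 3.5 mm)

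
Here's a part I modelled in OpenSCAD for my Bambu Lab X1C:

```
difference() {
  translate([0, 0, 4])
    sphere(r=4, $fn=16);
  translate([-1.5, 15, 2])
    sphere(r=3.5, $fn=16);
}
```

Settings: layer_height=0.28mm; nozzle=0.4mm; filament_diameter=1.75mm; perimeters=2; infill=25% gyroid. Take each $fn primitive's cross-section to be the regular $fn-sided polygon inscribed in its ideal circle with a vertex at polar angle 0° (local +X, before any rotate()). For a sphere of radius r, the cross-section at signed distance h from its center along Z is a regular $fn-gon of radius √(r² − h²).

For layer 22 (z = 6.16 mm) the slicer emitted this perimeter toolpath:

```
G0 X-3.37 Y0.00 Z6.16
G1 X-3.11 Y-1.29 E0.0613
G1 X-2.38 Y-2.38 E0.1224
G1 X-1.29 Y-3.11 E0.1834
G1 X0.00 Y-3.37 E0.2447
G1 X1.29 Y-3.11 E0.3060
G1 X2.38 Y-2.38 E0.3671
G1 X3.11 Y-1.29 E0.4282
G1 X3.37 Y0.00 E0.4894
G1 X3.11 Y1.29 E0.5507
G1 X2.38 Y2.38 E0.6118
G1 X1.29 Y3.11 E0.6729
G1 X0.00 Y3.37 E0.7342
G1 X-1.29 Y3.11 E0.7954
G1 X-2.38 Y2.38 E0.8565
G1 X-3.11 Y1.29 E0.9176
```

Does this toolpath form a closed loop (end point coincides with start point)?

no

Start point (G0): (-3.37, 0.00). End point (last G1): the path does not return to the start — open.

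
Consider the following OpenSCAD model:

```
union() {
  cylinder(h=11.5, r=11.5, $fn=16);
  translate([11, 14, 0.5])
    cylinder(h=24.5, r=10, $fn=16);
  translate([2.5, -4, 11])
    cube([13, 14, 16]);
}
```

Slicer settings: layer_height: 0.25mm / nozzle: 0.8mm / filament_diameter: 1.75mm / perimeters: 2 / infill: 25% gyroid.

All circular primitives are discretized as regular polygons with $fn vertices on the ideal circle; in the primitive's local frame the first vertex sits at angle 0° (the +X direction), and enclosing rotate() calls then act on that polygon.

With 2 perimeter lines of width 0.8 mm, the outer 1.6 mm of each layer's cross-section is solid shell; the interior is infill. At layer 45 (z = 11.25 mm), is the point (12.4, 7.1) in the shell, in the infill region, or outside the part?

infill

At z = 11.25 mm: the r=11.5 cylinder contributes a regular 16-gon of circumradius 11.5; the cylinder at (11, 14): section is a regular 16-gon, circumradius r=10; the 13×14 cube at (2.5, -4) contributes its full rectangle; Taking the union: the regions partially overlap (shared area 171.40 mm²), so overlapping operands fuse into one piece — 1 connected region. Overall, the cross-section is a single solid region. The nearest boundary edge runs (18.07, 6.93)→(15.50, 5.21); distance from the point to it = 3.63 mm. The point is inside the cross-section and 3.63 mm from the nearest boundary — more than the 1.6 mm shell width (2 × 0.8), so it's in the infill interior.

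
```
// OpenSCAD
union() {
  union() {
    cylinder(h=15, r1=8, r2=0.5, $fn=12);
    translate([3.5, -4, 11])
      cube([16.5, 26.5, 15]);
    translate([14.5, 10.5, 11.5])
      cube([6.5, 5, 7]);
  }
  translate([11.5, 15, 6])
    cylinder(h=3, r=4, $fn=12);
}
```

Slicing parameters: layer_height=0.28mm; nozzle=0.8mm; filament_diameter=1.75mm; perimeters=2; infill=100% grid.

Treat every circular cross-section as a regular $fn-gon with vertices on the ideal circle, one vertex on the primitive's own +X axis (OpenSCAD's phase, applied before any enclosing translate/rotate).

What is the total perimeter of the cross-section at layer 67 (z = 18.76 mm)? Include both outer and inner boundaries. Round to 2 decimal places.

86.00 mm

At z = 18.76 mm: the cone is absent (z outside [0, 15]); the cube at (3.5, -4) is present — its section is the full 16.5×26.5 rectangle (perimeter 86.00 mm); the cube at (14.5, 10.5) does not reach this height (z outside [11.5, 18.5]); Taking the union: only the 16.5×26.5 cube at (3.5, -4) is present, so the union is just that shape — boundary = 86.00 mm; the cylinder at (11.5, 15) does not reach this height (z outside [6, 9]); Taking the union: only that combined region is present, so the union is just that shape — boundary = 86.00 mm. Overall, the cross-section is a single solid region. Total boundary length (outer) = 86.00 mm.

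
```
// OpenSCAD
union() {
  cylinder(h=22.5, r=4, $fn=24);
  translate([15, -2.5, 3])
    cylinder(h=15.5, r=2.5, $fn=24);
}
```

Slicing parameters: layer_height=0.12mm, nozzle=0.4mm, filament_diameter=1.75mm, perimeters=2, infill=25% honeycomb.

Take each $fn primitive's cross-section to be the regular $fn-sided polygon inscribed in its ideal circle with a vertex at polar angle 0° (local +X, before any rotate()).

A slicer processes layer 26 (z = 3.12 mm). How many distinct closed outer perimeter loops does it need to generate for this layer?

At z = 3.12 mm: the r=4 cylinder gives a regular 24-gon of circumradius 4 (constant along its height); the r=2.5 cylinder at (15, -2.5) contributes a regular 24-gon of circumradius 2.5; Combining (union): the 2 present regions are separate (no shared area or edge), so areas and boundary lengths simply add and each stays a separate island — 2 connected regions. The result has 2 disconnected regions.

2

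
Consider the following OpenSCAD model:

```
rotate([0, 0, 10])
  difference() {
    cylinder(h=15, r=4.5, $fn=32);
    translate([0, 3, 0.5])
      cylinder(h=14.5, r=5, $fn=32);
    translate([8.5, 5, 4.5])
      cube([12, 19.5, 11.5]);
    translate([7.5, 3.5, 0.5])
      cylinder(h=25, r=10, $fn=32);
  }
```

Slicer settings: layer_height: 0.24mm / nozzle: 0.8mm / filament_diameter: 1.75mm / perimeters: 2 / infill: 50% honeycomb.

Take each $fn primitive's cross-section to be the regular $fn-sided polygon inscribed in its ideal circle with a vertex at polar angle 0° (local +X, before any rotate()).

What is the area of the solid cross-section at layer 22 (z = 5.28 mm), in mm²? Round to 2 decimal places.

At z = 5.28 mm: the r=4.5 cylinder contributes a regular 32-gon of circumradius 4.5 (area = (32/2)·4.500²·sin(360°/32) = 63.21 mm²); the cylinder at (0, 3): section is a regular 32-gon, circumradius r=5 (area = (32/2)·5.000²·sin(360°/32) = 78.04 mm²); the cube at (8.5, 5) (footprint 12×19.5) is included at this height (area 234.00 mm²); the cylinder at (7.5, 3.5): section is a regular 32-gon, circumradius r=10 (area = (32/2)·10.000²·sin(360°/32) = 312.14 mm²); Subtracting the remaining from the first: starting from the r=4.5 cylinder (63.21 mm²), the r=5 cylinder at (0, 3) partially overlaps it — only the 42.29 mm² overlap (of its 78.04 mm²) is removed, clipping the outline; the 12×19.5 cube at (8.5, 5) misses the remaining region (no effect); the r=10 cylinder at (7.5, 3.5) partially overlaps it — only the 10.04 mm² overlap (of its 312.14 mm²) is removed, clipping the outline — area = 10.88 mm²; (whole slice rotated 10° about Z — lengths, areas and connectivity unchanged). Overall, the cross-section is a single solid region. Net area = 10.88 mm².

10.88 mm²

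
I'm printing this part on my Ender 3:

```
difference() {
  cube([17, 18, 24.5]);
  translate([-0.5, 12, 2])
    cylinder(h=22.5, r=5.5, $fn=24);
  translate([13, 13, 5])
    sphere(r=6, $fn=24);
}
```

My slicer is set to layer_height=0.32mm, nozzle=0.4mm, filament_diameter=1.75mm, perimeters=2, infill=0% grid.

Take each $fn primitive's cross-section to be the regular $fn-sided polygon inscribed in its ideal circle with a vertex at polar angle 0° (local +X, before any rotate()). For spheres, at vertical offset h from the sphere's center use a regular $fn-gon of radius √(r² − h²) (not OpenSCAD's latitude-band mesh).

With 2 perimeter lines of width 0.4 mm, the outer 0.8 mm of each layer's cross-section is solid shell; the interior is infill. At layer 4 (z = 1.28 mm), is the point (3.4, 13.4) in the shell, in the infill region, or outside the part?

At z = 1.28 mm: the cube (footprint 17×18) is included at this height; the cylinder at (-0.5, 12) is absent (z outside [2, 24.5]); the r=6 sphere at (13, 13) slices to a regular 24-gon of circumradius 4.708 (√(r²−h²) with h=3.72 from center); Taking the first minus the rest: starting from the 17×18 cube, the r=6 sphere at (13, 13) partially overlaps it — only the 66.58 mm² overlap (of its 68.83 mm²) is removed, clipping the outline — 1 connected region. Overall, the cross-section is a single solid region. The nearest boundary edge runs (0.00, 0.00)→(0.00, 18.00); distance from the point to it = 3.40 mm. The point is inside the cross-section and 3.40 mm from the nearest boundary — more than the 0.8 mm shell width (2 × 0.4), so it's in the infill interior.

infill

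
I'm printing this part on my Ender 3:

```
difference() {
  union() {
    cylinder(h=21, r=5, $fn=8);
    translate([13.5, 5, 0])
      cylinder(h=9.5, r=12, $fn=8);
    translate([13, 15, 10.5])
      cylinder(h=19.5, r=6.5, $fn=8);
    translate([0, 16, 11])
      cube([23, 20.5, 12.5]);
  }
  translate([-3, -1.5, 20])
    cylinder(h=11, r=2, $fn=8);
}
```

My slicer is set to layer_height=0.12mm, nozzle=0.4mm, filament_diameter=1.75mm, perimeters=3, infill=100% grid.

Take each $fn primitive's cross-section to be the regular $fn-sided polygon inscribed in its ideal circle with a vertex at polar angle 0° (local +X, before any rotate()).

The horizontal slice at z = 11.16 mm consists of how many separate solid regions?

At z = 11.16 mm: the cylinder: section is a regular 8-gon, circumradius r=5; the cylinder at (13.5, 5) is not intersected at this z (z outside [0, 9.5]); the cylinder at (13, 15): section is a regular 8-gon, circumradius r=6.5; the cube at (0, 16) (footprint 23×20.5) is included at this height; Combining (union): the regions partially overlap (shared area 47.16 mm²), so overlapping operands fuse into one piece — 2 connected regions; the cylinder at (-3, -1.5) is not intersected at this z (z outside [20, 31]); Subtracting the remaining from the first: none of the subtracted shapes is present at this height, so the result so far is unchanged — 2 connected regions. The result has 2 disconnected regions.

2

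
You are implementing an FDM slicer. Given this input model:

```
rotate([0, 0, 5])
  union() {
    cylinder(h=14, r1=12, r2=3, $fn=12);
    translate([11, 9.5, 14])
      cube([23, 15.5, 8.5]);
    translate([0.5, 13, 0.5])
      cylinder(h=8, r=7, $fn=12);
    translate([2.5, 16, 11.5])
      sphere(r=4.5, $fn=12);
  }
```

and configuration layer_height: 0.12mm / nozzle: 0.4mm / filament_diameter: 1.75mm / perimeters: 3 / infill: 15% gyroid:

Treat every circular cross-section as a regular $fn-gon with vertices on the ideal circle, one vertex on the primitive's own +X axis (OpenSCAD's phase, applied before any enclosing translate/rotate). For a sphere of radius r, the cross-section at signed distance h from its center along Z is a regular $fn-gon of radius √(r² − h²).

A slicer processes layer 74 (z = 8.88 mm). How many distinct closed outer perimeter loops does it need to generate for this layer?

At z = 8.88 mm: the cone (r1=12→r2=3) has section circumradius 6.291 here — a regular 12-gon; the cube at (11, 9.5) is not intersected at this z (z outside [14, 22.5]); the cylinder at (0.5, 13) is absent (z outside [0.5, 8.5]); the sphere at (2.5, 16): section is a regular 12-gon, circumradius = √(r²−h²) = √(4.5²−2.62²) = 3.659; Merging all regions: the 2 present regions are separate (no shared area or edge), so areas and boundary lengths simply add and each stays a separate island — 2 connected regions; (rotated 5° about Z; rotation is an isometry so areas/perimeters/island counts are preserved). The result has 2 disconnected regions.

2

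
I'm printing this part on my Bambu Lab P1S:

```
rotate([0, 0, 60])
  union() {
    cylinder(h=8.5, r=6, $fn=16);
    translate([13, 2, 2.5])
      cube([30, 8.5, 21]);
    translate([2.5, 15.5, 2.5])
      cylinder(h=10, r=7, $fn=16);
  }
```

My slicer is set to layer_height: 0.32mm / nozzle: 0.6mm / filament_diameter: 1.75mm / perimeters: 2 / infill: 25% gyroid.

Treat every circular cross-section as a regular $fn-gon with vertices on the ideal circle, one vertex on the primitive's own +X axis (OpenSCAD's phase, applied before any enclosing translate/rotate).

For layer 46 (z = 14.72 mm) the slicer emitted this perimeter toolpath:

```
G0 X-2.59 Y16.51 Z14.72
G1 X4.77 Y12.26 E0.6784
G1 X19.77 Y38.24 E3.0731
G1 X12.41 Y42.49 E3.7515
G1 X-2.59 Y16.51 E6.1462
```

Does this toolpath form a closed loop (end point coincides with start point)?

yes

Start point (G0): (-2.59, 16.51). End point (last G1): the path returns to the start — closed.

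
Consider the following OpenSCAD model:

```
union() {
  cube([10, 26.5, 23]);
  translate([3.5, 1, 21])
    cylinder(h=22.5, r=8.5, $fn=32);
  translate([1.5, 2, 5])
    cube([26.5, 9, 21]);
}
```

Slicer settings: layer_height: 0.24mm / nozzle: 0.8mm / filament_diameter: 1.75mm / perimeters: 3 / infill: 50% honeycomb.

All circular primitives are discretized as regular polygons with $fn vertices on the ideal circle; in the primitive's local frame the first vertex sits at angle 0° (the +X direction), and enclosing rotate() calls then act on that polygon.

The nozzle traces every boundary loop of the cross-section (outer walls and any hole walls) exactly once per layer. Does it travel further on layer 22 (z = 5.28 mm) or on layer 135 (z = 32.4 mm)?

layer 22 (z = 5.28 mm)

Layer 22 (z = 5.28): the cube (footprint 10×26.5) is included at this height (perimeter 73.00 mm); the cylinder at (3.5, 1) is absent (z outside [21, 43.5]); the cube at (1.5, 2) (footprint 26.5×9) is included at this height (perimeter 71.00 mm); Merging all regions: the regions partially overlap (shared area 76.50 mm²), so the edge portions inside another operand are dropped and the merged outline is re-measured after clipping — boundary = 109.00 mm. So its perimeter = 109.00 mm. Layer 135 (z = 32.4): the cube is absent (z outside [0, 23]); the r=8.5 cylinder at (3.5, 1) contributes a regular 32-gon of circumradius 8.5 (perimeter = 2·32·8.500·sin(180°/32) = 53.32 mm); the cube at (1.5, 2) is absent (z outside [5, 26]); Merging all regions: only the r=8.5 cylinder at (3.5, 1) is present, so the union is just that shape — boundary = 53.32 mm. So its perimeter = 53.32 mm. Layer 22 is larger (109.00 vs 53.32 mm).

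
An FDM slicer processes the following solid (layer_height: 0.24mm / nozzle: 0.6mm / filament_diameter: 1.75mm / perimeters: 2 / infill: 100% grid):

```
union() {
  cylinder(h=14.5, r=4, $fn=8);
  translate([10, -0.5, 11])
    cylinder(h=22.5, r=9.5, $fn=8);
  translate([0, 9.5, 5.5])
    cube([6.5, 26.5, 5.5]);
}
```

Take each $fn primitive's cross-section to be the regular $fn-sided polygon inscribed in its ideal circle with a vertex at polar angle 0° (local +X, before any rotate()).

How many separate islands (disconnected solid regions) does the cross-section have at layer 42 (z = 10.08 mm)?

2

At z = 10.08 mm: the r=4 cylinder contributes a regular 8-gon of circumradius 4; the cylinder at (10, -0.5) is absent (z outside [11, 33.5]); the cube at (0, 9.5) (footprint 6.5×26.5) is included at this height; Merging all regions: the 2 present regions are separate (no shared area or edge), so areas and boundary lengths simply add and each stays a separate island — 2 connected regions. Overall, the cross-section has 2 separate islands. Island count = 2.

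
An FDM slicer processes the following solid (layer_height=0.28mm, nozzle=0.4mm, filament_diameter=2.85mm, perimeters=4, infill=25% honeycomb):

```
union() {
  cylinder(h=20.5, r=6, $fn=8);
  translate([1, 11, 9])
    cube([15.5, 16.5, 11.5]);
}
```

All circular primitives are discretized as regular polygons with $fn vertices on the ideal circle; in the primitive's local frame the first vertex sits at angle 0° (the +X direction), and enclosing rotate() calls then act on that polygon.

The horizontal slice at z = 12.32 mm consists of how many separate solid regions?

At z = 12.32 mm: the r=6 cylinder contributes a regular 8-gon of circumradius 6; the 15.5×16.5 cube at (1, 11) contributes its full rectangle; Combining (union): the 2 present regions are separate (no shared area or edge), so areas and boundary lengths simply add and each stays a separate island — 2 connected regions. The result has 2 disconnected regions.

2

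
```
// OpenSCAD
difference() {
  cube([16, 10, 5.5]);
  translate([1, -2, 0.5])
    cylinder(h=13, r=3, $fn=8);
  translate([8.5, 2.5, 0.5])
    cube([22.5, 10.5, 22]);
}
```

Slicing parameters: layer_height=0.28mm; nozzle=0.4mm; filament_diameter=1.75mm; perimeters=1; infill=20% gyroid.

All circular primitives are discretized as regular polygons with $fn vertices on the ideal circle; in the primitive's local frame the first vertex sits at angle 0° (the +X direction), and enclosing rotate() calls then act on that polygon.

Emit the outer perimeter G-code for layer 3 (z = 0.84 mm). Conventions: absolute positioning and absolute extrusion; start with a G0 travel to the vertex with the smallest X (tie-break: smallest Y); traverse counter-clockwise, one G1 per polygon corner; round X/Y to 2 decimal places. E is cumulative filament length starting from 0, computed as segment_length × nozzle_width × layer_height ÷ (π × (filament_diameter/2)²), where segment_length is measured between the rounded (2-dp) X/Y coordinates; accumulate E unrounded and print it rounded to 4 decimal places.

G0 X0.00 Y0.59 Z0.84
G1 X1.00 Y1.00 E0.0503
G1 X3.12 Y0.12 E0.1572
G1 X3.17 Y0.00 E0.1633
G1 X16.00 Y0.00 E0.7607
G1 X16.00 Y2.50 E0.8771
G1 X8.50 Y2.50 E1.2263
G1 X8.50 Y10.00 E1.5756
G1 X0.00 Y10.00 E1.9713
G1 X0.00 Y0.59 E2.4095

At z = 0.84 mm: the 16×10 cube contributes its full rectangle; the r=3 cylinder at (1, -2) contributes a regular 8-gon of circumradius 3; the cube at (8.5, 2.5) (footprint 22.5×10.5) is included at this height; After the difference (first − rest): starting from the 16×10 cube, the r=3 cylinder at (1, -2) partially overlaps it — only the 1.99 mm² overlap (of its 25.46 mm²) is removed, clipping the outline; the 22.5×10.5 cube at (8.5, 2.5) partially overlaps it — only the 56.25 mm² overlap (of its 236.25 mm²) is removed, clipping the outline — 1 connected region. The outline is a single polygon with 9 vertices. Extrusion per mm of travel: 0.4 × 0.28 / (π × 0.875²) = 0.046564. Accumulating E over each segment gives final E = 2.4095.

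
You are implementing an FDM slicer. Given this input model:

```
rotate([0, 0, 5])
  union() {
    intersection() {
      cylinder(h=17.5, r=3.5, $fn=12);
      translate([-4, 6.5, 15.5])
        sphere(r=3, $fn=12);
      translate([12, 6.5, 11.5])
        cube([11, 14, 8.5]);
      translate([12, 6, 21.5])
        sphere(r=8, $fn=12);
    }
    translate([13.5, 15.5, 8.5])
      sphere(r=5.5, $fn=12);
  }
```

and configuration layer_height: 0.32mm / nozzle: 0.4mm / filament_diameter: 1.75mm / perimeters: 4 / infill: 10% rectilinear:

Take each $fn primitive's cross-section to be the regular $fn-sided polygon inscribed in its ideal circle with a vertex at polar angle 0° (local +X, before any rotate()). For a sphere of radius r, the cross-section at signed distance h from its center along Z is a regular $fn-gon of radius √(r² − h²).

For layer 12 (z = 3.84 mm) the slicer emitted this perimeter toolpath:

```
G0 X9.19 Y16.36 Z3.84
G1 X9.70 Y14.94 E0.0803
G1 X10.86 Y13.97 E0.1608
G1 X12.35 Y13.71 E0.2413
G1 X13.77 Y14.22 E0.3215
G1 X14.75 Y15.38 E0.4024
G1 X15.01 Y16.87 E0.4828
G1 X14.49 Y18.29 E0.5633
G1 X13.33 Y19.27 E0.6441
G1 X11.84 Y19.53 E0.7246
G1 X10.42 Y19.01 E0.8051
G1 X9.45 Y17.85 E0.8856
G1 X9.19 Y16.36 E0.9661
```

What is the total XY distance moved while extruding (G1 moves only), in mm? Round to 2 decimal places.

Sum the Euclidean lengths of each G1 segment: total = 18.15 mm.

18.15 mm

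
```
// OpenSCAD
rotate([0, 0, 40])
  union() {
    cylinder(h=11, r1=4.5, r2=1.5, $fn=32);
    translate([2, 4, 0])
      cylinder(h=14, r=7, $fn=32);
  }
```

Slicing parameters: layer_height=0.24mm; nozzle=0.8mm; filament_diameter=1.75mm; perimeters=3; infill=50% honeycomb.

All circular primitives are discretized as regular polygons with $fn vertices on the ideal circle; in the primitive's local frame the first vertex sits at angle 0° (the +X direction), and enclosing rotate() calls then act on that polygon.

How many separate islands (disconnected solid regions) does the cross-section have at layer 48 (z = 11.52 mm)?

1

At z = 11.52 mm: the cone does not reach this height (z outside [0, 11]); the r=7 cylinder at (2, 4) contributes a regular 32-gon of circumradius 7; Merging all regions: only the r=7 cylinder at (2, 4) is present, so the union is just that shape — 1 connected region; (rotated 40° about Z; rotation is an isometry so areas/perimeters/island counts are preserved). Overall, the cross-section is a single solid region. Island count = 1.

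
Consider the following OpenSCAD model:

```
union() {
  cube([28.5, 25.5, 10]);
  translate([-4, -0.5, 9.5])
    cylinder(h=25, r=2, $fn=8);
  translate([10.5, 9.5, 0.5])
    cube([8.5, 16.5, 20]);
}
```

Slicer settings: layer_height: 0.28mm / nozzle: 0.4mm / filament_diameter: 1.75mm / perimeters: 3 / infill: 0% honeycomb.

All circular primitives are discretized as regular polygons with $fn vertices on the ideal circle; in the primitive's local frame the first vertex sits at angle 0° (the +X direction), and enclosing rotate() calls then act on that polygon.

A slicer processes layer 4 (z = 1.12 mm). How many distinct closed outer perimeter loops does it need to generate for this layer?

At z = 1.12 mm: the cube (footprint 28.5×25.5) is included at this height; the cylinder at (-4, -0.5) does not reach this height (z outside [9.5, 34.5]); the cube at (10.5, 9.5) (footprint 8.5×16.5) is included at this height; Merging all regions: the regions partially overlap (shared area 136.00 mm²), so overlapping operands fuse into one piece — 1 connected region. The result has 1 disconnected region.

1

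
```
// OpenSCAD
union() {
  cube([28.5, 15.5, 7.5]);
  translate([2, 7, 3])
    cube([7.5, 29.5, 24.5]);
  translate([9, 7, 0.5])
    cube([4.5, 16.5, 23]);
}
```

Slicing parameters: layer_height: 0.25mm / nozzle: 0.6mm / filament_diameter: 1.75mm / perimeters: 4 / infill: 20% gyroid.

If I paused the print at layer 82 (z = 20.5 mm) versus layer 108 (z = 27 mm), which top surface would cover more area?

Layer 82 (z = 20.5): the cube is absent (z outside [0, 7.5]); the cube at (2, 7) (footprint 7.5×29.5) is included at this height (area 221.25 mm²); the cube at (9, 7) (footprint 4.5×16.5) is included at this height (area 74.25 mm²); Merging all regions: the regions partially overlap — summed areas 295.50 mm² minus the doubly-counted overlap 8.25 mm² gives 287.25 mm² — area = 287.25 mm². So its area = 287.25 mm². Layer 108 (z = 27): the cube is not intersected at this z (z outside [0, 7.5]); the 7.5×29.5 cube at (2, 7) contributes its full rectangle (area 221.25 mm²); the cube at (9, 7) does not reach this height (z outside [0.5, 23.5]); Taking the union: only the 7.5×29.5 cube at (2, 7) is present, so the union is just that shape — area = 221.25 mm². So its area = 221.25 mm². Layer 82 is larger (287.25 vs 221.25 mm²).

layer 82 (z = 20.5 mm)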